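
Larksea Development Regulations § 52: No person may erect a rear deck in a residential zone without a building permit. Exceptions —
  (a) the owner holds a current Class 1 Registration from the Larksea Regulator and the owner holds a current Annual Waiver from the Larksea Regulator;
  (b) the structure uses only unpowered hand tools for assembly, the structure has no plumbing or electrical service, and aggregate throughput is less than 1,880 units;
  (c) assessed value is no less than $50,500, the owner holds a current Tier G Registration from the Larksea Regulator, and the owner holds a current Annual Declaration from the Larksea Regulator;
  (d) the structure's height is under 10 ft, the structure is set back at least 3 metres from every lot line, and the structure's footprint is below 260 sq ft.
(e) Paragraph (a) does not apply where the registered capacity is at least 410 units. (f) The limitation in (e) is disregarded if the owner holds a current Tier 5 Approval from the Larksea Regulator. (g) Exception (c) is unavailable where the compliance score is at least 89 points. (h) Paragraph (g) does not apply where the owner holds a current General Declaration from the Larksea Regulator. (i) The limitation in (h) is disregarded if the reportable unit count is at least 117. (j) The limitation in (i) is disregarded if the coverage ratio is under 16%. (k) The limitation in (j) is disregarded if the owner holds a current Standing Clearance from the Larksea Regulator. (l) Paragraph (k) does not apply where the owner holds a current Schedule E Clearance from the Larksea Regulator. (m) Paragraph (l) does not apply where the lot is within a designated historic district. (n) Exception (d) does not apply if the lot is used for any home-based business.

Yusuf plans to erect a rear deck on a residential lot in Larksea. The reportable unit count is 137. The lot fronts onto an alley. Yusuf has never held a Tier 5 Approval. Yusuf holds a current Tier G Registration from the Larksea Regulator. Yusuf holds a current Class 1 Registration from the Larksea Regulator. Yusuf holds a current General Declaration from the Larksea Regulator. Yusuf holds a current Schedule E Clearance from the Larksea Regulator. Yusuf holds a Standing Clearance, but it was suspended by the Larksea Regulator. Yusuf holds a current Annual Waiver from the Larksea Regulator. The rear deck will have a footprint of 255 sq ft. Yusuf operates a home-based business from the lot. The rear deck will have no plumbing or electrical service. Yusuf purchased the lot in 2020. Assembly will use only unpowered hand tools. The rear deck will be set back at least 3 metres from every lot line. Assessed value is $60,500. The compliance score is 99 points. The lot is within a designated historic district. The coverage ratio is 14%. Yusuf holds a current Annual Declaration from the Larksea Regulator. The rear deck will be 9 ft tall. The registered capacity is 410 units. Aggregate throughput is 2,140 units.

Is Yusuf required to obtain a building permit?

Exception (a): a current Class 1 Registration is held; a current Annual Waiver is held — every condition holds. But: (e) operates against (a): the registered capacity is 410 units, meeting the 410 units threshold. (f) does not operate here (no current Tier 5 Approval is held), so (e) stands. Exception (a) does not apply.
Exception (b) fails — aggregate throughput is 2,140 units, not less than 1,880 units.
Exception (c) is satisfied on its face — assessed value is $60,500, meeting the $50,500 threshold; a current Tier G Registration is held; a current Annual Declaration is held. Under paragraphs (g)–(m): (g) applies (the compliance score is 99 points, meeting the 89 points threshold), but is displaced by (h): (h) operates against (g): a current General Declaration is held. (i) would limit (h) — the reportable unit count is 137, meeting the 117 threshold — but (j) sets (i) aside: (j) operates against (i): the coverage ratio is 14%, under the 16% limit. (k), which would lift (j), is inapplicable — there is no Standing Clearance in force. So (c) applies.
Exception (d)'s conditions are all satisfied: the structure's height is 9 ft, under the 10 ft limit; the setback is at least 3 m on every side; the structure's footprint is 255 sq ft, below the 260 sq ft limit. Turning to paragraph (n): (n) is engaged — a home-based business operates on the lot. Exception (d) does not apply.

No — exception (c) applies; Yusuf does not need a building permit.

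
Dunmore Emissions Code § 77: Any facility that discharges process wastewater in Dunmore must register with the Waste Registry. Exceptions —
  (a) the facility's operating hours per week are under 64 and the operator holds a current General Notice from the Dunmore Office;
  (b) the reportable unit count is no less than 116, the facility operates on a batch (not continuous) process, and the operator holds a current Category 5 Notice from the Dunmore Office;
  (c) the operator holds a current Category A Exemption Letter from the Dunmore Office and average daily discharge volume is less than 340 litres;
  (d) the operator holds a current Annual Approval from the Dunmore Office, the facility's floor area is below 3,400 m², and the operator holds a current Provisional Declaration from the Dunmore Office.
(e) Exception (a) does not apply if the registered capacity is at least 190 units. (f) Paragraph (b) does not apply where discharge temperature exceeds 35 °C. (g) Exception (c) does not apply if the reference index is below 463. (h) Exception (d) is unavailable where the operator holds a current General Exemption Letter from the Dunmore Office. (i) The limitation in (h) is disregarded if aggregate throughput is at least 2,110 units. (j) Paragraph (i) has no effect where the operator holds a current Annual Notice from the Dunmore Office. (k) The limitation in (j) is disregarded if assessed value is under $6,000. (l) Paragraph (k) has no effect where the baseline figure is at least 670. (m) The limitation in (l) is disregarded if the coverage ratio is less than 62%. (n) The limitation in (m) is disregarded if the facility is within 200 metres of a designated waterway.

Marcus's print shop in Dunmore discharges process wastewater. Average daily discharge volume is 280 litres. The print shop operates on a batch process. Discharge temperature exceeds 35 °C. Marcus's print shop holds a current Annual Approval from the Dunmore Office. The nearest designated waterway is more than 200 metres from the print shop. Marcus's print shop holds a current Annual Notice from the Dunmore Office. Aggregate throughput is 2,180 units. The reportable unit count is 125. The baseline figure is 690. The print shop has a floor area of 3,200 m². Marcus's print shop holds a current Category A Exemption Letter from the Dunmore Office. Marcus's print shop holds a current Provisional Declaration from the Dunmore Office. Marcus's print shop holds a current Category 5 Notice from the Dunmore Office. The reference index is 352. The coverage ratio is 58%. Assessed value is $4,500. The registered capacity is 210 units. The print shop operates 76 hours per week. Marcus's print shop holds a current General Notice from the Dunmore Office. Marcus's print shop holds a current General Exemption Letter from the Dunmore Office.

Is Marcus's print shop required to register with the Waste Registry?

No — exception (d) applies; Marcus's print shop is not required to register with the Waste Registry.

Exception (a) does not apply: the facility's operating hours per week are 76, not under 64.
Exception (b)'s conditions are all satisfied: the reportable unit count is 125, meeting the 116 threshold; the facility operates on a batch process; a current Category 5 Notice is held. But: (f) is engaged — discharge temperature exceeds 35 °C. Exception (b) does not apply.
Exception (c): a current Category A Exemption Letter is held; average daily discharge volume is 280 litres, less than the 340 litres limit — every condition holds. But: (g) is triggered — the reference index is 352, below the 463 limit. So (c) is unavailable.
Exception (d) is satisfied on its face — a current Annual Approval is held; the facility's floor area is 3,200 m², below the 3,400 m² limit; a current Provisional Declaration is held. As to paragraphs (h)–(n): (h) would limit (d) — a current General Exemption Letter is held — but (i) sets (h) aside: (i) applies — aggregate throughput is 2,180 units, meeting the 2,110 units threshold. (j) would limit (i) — a current Annual Notice is held — but (k) sets (j) aside: (k) operates against (j): assessed value is $4,500, under the $6,000 limit. (l) applies (the baseline figure is 690, meeting the 670 threshold), but is itself disapplied by (m): (m) operates against (l): the coverage ratio is 58%, less than the 62% limit. (n) is not triggered (the print shop is more than 200 m from any designated waterway), so (m) stands. Exception (d) stands.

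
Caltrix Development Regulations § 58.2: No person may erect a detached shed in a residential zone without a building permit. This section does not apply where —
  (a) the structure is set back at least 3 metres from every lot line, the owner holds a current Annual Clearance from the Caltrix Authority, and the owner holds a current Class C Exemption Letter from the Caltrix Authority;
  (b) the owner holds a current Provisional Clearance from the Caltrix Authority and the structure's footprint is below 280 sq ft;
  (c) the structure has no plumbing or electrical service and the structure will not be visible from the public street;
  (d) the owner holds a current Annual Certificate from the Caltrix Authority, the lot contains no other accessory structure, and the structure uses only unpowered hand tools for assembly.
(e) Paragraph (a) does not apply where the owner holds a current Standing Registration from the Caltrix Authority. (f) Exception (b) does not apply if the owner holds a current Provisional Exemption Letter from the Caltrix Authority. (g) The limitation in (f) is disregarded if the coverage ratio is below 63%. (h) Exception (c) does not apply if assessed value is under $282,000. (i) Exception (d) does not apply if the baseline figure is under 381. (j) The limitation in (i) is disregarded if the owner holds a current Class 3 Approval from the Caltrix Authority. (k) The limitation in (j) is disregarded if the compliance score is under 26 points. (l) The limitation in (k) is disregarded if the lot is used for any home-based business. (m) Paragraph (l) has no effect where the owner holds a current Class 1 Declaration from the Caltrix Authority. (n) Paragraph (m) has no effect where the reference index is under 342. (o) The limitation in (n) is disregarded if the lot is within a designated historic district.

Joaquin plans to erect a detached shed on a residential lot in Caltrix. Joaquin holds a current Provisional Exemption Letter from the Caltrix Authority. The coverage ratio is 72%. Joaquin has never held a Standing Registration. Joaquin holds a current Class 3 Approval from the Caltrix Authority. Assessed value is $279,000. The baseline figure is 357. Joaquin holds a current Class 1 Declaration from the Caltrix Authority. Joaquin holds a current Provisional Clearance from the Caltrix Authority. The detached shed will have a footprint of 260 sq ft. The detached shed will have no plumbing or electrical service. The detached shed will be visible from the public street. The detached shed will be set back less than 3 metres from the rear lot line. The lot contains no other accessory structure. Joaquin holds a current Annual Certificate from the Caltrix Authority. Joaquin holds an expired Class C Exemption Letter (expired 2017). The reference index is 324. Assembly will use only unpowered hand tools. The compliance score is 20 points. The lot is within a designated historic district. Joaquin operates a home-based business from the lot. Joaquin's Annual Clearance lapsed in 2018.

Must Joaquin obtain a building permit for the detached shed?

Yes — Joaquin must obtain a building permit.

Exception (a) fails — the rear setback is under 3 m.
Exception (b): a current Provisional Clearance is held; the structure's footprint is 260 sq ft, below the 280 sq ft limit — every condition holds. Turning to paragraphs (f)–(g): (f) operates against (b): a current Provisional Exemption Letter is held. (g) does not operate here (the coverage ratio is 72%, not below 63%), so (f) stands. Exception (b) does not apply.
Exception (c) fails — the structure will be visible from the street.
Exception (d) is satisfied on its face — a current Annual Certificate is held; the lot has no other accessory structure; assembly uses only hand tools. But: (i) operates against (d): the baseline figure is 357, under the 381 limit. (j) is engaged (a current Class 3 Approval is held), but is set aside by (k): (k) operates against (j): the compliance score is 20 points, under the 26 points limit. (l) would limit (k) — a home-based business operates on the lot — but (m) sets (l) aside: (m) is triggered — a current Class 1 Declaration is held. (n) is triggered (the reference index is 324, under the 342 limit), but is set aside by (o): (o) operates against (n): the lot is in a historic district. So (d) is unavailable.
No exception is made out. Joaquin falls within the general rule.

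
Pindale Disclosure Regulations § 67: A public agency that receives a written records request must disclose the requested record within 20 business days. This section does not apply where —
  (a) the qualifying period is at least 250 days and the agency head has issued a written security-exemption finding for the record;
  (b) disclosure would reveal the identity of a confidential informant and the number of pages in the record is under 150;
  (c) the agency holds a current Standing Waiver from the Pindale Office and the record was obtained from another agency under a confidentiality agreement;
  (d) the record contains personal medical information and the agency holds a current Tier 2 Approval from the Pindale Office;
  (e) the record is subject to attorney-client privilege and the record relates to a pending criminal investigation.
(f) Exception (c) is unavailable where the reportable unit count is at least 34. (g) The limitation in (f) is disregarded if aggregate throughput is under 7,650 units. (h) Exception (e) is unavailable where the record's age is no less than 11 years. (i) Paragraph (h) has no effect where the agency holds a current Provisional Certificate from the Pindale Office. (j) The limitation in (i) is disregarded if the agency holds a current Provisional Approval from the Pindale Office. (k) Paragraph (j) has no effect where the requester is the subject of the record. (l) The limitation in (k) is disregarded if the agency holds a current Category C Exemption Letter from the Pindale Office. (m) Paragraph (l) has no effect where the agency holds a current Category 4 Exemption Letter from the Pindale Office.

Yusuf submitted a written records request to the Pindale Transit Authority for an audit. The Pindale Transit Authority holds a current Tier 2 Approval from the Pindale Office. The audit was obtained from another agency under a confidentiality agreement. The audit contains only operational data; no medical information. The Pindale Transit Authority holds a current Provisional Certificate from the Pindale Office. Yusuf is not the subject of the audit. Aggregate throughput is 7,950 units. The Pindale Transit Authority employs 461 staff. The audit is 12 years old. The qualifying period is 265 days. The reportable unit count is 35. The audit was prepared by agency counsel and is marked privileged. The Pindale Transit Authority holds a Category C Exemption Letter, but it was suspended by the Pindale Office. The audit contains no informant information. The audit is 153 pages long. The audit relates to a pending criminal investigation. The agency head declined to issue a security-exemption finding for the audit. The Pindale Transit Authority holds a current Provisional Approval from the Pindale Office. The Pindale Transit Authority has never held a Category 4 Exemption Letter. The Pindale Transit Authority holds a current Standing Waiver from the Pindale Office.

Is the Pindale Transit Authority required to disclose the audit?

Yes — the Pindale Transit Authority must disclose the audit.

Exception (a) does not apply: the agency head declined to issue a security-exemption finding.
Exception (b) requires that disclosure would reveal the identity of a confidential informant; but the audit contains no informant information, so (b) is unavailable.
All of (c)'s requirements are met (a current Standing Waiver is held; the audit was obtained under a confidentiality agreement). But: (f) operates against (c): the reportable unit count is 35, meeting the 34 threshold. (g) is not triggered (aggregate throughput is 7,950 units, not under 7,650 units), so (f) stands. Exception (c) does not apply.
Exception (d) requires that the record contains personal medical information; but the audit contains only operational data, so (d) is unavailable.
Exception (e): the audit is privileged; the audit relates to a pending investigation — every condition holds. Turning to paragraphs (h)–(m): (h) operates against (e): the record's age is 12 years, meeting the 11 years threshold. (i) would limit (h) — a current Provisional Certificate is held — but (j) sets (i) aside: (j) operates against (i): a current Provisional Approval is held. (k) is inapplicable (Yusuf is not the subject of the audit), so (j) stands. So (e) is unavailable.
No exception is made out. the Pindale Transit Authority falls within the general rule.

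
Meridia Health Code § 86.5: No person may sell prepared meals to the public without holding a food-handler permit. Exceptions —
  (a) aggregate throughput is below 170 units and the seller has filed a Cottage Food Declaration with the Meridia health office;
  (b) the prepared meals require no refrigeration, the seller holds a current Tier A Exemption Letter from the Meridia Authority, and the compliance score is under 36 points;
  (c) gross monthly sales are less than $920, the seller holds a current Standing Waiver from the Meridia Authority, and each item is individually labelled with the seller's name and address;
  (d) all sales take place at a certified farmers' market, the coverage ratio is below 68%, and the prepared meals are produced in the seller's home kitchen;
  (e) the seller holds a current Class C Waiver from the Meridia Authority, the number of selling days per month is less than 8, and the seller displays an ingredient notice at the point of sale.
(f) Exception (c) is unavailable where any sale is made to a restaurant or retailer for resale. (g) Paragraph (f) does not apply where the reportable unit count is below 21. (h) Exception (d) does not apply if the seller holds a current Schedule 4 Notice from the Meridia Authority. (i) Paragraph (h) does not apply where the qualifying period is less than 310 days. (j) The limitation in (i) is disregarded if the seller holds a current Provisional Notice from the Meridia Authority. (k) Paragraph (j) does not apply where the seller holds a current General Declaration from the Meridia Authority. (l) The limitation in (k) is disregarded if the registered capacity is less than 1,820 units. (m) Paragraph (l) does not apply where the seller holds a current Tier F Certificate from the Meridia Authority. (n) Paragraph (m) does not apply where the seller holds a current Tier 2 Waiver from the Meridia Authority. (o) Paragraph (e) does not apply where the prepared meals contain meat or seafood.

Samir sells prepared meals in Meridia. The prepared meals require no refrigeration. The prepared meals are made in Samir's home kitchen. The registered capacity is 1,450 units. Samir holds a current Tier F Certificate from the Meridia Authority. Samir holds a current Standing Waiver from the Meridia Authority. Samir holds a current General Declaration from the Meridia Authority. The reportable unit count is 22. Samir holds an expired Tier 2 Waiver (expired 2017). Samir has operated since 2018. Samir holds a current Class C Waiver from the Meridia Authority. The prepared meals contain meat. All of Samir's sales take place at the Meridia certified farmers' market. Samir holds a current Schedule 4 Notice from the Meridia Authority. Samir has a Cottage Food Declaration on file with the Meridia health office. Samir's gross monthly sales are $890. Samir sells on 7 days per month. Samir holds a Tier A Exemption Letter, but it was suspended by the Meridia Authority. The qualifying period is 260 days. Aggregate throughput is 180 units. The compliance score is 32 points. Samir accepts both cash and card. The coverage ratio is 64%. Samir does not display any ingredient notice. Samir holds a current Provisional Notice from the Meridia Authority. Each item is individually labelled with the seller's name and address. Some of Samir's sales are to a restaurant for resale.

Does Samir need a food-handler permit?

No — exception (d) applies; Samir is not required to hold a food-handler permit.

Exception (a) does not apply: aggregate throughput is 180 units, not below 170 units.
Exception (b) requires that the seller holds a current Tier A Exemption Letter from the Meridia Authority; but there is no Tier A Exemption Letter in force, so (b) is unavailable.
Exception (c) is satisfied on its face — gross monthly sales are $890, less than the $920 limit; a current Standing Waiver is held; items are individually labelled. But applying paragraphs (f)–(g): (f) operates against (c): some sales are to a restaurant for resale. (g) is not engaged (the reportable unit count is 22, not below 21), so (f) stands. (c) is therefore removed.
Exception (d): all sales are at a certified farmers' market; the coverage ratio is 64%, below the 68% limit; the prepared meals are home-kitchen produced — every condition holds. As to paragraphs (h)–(n): (h) would limit (d) — a current Schedule 4 Notice is held — but (i) sets (h) aside: (i) operates against (h): the qualifying period is 260 days, less than the 310 days limit. (j) would limit (i) — a current Provisional Notice is held — but (k) sets (j) aside: (k) operates against (j): a current General Declaration is held. (l) would limit (k) — the registered capacity is 1,450 units, less than the 1,820 units limit — but (m) sets (l) aside: (m) is engaged — a current Tier F Certificate is held. (n) is not engaged (there is no Tier 2 Waiver in force), so (m) stands. Exception (d) stands.
Exception (e) fails — no ingredient notice is displayed.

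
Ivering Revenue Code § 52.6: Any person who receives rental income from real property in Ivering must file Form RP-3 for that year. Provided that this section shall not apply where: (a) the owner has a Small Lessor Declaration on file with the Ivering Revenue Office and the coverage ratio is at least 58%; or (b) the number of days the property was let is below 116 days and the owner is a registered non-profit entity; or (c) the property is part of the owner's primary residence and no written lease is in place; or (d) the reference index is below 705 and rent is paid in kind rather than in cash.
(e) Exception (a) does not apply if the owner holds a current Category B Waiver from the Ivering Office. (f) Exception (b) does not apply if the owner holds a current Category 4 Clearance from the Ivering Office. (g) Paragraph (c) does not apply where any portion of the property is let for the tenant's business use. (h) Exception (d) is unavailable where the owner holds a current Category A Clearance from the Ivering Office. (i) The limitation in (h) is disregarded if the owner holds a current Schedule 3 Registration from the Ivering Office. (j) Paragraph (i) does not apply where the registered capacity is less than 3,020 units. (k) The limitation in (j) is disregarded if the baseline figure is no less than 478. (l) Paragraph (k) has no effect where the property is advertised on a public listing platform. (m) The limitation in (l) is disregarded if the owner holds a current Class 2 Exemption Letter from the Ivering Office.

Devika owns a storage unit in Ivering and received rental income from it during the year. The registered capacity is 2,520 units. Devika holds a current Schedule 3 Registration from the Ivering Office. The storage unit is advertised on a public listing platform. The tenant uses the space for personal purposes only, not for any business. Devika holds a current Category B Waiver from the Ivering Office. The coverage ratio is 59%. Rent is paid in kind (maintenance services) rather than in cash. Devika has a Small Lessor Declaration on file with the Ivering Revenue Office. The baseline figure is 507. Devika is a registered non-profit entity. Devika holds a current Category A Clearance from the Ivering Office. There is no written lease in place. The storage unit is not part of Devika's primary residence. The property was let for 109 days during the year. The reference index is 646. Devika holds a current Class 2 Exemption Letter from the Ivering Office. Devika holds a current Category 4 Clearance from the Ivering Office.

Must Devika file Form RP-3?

Exception (a): a Small Lessor Declaration is on file; the coverage ratio is 59%, meeting the 58% threshold — every condition holds. Turning to paragraph (e): (e) applies — a current Category B Waiver is held. So (a) is unavailable.
All of (b)'s requirements are met (the number of days the property was let is 109 days, below the 116 days limit; Devika is a registered non-profit). But applying paragraph (f): (f) operates — a current Category 4 Clearance is held. So (b) is unavailable.
Exception (c) does not apply: the storage unit is not part of the primary residence.
Exception (d): the reference index is 646, below the 705 limit; rent is paid in kind — every condition holds. Applying paragraphs (h)–(m): (h) operates (a current Category A Clearance is held), but yields to (i): (i) operates against (h): a current Schedule 3 Registration is held. (j) is triggered (the registered capacity is 2,520 units, less than the 3,020 units limit), but yields to (k): (k) is engaged — the baseline figure is 507, meeting the 478 threshold. (l) would limit (k) — the property is publicly advertised — but (m) sets (l) aside: (m) operates against (l): a current Class 2 Exemption Letter is held. Exception (d) stands.

No — exception (d) applies; Devika is not required to file Form RP-3.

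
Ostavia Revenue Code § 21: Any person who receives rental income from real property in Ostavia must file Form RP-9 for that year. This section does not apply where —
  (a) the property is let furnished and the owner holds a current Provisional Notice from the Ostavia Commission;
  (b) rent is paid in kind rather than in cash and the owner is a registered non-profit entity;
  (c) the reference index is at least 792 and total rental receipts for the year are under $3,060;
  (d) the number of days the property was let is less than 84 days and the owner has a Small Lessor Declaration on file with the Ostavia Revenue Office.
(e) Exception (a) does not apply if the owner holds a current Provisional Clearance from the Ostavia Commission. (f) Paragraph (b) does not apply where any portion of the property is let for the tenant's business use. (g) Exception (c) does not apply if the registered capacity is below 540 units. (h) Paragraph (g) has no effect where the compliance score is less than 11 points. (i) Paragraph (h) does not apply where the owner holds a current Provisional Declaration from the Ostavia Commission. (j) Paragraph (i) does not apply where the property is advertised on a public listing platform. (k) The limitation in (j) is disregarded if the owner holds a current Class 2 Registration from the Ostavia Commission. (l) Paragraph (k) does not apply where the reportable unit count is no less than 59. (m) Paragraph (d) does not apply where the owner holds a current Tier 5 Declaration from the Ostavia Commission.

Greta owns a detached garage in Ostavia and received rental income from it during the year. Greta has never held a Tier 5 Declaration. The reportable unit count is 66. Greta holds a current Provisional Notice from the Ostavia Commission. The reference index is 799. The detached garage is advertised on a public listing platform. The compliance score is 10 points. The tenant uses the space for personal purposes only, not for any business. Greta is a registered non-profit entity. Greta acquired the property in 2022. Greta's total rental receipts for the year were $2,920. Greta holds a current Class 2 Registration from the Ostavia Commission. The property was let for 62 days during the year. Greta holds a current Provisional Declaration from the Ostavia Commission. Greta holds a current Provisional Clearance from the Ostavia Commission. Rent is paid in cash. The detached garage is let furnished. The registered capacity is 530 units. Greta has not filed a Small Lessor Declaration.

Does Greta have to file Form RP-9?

Exception (a) is satisfied on its face — the property is let furnished; a current Provisional Notice is held. Turning to paragraph (e): (e) is triggered — a current Provisional Clearance is held. (a) is therefore removed.
Exception (b) does not apply: rent is paid in cash.
Exception (c) is satisfied on its face — the reference index is 799, meeting the 792 threshold; total rental receipts for the year are $2,920, under the $3,060 limit. Considering the limiting provisions: (g) would limit (c) — the registered capacity is 530 units, below the 540 units limit — but (h) sets (g) aside: (h) is triggered — the compliance score is 10 points, less than the 11 points limit. (i) operates (a current Provisional Declaration is held), but yields to (j): (j) operates — the property is publicly advertised. (k) would limit (j) — a current Class 2 Registration is held — but (l) sets (k) aside: (l) applies — the reportable unit count is 66, meeting the 59 threshold. So (c) applies.
Exception (d) requires that the owner has a Small Lessor Declaration on file with the Ostavia Revenue Office; but no Small Lessor Declaration is on file, so (d) is unavailable.

No — exception (c) applies; Greta is not required to file Form RP-9.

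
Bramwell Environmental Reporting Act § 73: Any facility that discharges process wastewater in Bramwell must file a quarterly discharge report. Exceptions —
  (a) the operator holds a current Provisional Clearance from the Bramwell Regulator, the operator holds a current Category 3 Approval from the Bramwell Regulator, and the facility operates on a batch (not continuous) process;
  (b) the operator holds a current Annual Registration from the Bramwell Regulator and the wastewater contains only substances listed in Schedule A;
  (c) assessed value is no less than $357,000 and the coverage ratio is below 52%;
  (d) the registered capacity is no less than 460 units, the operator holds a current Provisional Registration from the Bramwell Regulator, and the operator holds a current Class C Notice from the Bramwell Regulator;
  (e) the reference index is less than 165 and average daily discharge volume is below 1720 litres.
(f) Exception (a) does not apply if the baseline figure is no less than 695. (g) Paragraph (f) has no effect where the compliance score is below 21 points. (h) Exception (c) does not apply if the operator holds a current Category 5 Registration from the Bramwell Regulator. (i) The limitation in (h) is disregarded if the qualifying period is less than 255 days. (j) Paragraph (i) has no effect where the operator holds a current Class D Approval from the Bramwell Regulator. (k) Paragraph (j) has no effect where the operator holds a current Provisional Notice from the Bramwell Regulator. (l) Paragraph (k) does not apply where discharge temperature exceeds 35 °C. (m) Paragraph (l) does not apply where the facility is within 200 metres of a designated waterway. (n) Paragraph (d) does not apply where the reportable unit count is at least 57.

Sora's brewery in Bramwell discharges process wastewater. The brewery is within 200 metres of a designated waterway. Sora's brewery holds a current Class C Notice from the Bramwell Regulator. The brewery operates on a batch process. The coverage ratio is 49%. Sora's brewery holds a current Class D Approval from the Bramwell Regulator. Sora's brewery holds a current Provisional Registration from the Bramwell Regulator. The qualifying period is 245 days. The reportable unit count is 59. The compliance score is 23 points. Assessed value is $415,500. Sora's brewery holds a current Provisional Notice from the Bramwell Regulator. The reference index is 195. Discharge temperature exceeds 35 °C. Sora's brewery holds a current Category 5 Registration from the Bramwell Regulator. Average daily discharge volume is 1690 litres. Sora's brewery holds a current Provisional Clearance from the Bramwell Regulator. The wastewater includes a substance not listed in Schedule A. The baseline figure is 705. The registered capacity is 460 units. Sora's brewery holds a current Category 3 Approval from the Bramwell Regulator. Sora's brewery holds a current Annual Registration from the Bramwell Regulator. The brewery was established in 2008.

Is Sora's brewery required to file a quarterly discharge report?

No — exception (c) applies; Sora's brewery is not required to file a quarterly discharge report.

Exception (a): a current Provisional Clearance is held; a current Category 3 Approval is held; the facility operates on a batch process — every condition holds. However, paragraphs (f)–(g) must be considered: (f) operates against (a): the baseline figure is 705, meeting the 695 threshold. (g) does not operate here (the compliance score is 23 points, not below 21 points), so (f) stands. So (a) is unavailable.
Exception (b) does not apply: the wastewater includes a non-Schedule-A substance.
All of (c)'s requirements are met (assessed value is $415,500, meeting the $357,000 threshold; the coverage ratio is 49%, below the 52% limit). Considering the limiting provisions: (h) would limit (c) — a current Category 5 Registration is held — but (i) sets (h) aside: (i) operates against (h): the qualifying period is 245 days, less than the 255 days limit. (j) would limit (i) — a current Class D Approval is held — but (k) sets (j) aside: (k) is triggered — a current Provisional Notice is held. (l) would limit (k) — discharge temperature exceeds 35 °C — but (m) sets (l) aside: (m) applies — the brewery is within 200 m of a designated waterway. (c) remains available.
All of (d)'s requirements are met (the registered capacity is 460 units, meeting the 460 units threshold; a current Provisional Registration is held; a current Class C Notice is held). But applying paragraph (n): (n) is engaged — the reportable unit count is 59, meeting the 57 threshold. So (d) is unavailable.
Exception (e) fails — the reference index is 195, not less than 165.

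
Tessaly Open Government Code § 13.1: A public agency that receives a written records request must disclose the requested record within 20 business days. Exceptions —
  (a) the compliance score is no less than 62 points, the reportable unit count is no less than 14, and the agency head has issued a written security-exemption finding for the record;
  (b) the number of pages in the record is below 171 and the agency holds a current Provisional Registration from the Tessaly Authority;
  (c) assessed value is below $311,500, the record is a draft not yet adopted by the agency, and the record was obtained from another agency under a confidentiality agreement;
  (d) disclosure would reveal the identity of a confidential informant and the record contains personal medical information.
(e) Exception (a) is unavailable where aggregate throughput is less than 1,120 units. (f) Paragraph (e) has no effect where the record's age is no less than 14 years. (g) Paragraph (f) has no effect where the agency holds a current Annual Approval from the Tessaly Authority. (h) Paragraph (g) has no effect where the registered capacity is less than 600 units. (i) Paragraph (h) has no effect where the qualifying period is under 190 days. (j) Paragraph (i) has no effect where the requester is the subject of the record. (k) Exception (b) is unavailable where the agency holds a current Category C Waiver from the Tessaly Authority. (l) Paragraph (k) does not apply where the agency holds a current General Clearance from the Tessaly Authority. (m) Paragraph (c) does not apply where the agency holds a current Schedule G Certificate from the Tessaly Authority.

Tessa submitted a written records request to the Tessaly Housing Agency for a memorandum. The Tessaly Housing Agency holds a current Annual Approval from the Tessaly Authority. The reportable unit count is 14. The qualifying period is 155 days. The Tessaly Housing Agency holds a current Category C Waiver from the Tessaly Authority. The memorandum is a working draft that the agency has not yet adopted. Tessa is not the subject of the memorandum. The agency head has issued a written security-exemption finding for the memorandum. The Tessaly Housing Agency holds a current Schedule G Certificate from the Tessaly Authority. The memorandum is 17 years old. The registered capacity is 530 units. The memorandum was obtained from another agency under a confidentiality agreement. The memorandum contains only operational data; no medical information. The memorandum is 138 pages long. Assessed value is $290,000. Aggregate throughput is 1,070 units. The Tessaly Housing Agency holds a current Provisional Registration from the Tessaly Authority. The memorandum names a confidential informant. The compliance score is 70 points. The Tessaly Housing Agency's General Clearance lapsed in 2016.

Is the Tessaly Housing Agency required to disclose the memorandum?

Exception (a) is satisfied on its face — the compliance score is 70 points, meeting the 62 points threshold; the reportable unit count is 14, meeting the 14 threshold; a written security-exemption finding has been issued. However, paragraphs (e)–(j) must be considered: (e) operates — aggregate throughput is 1,070 units, less than the 1,120 units limit. (f) is engaged (the record's age is 17 years, meeting the 14 years threshold), but is displaced by (g): (g) operates — a current Annual Approval is held. (h) would limit (g) — the registered capacity is 530 units, less than the 600 units limit — but (i) sets (h) aside: (i) applies — the qualifying period is 155 days, under the 190 days limit. (j), which would lift (i), is not engaged — Tessa is not the subject of the memorandum. (a) is therefore removed.
Exception (b): the number of pages in the record is 138, below the 171 limit; a current Provisional Registration is held — every condition holds. But: (k) is triggered — a current Category C Waiver is held. (l), which would lift (k), is not triggered — no current General Clearance is held. (b) is therefore removed.
Exception (c): assessed value is $290,000, below the $311,500 limit; the memorandum is an unadopted draft; the memorandum was obtained under a confidentiality agreement — every condition holds. Turning to paragraph (m): (m) applies — a current Schedule G Certificate is held. (c) is therefore removed.
Exception (d) requires that the record contains personal medical information; but the memorandum contains only operational data, so (d) is unavailable.
No exception displaces § 13.1.

Yes — the Tessaly Housing Agency must disclose the memorandum.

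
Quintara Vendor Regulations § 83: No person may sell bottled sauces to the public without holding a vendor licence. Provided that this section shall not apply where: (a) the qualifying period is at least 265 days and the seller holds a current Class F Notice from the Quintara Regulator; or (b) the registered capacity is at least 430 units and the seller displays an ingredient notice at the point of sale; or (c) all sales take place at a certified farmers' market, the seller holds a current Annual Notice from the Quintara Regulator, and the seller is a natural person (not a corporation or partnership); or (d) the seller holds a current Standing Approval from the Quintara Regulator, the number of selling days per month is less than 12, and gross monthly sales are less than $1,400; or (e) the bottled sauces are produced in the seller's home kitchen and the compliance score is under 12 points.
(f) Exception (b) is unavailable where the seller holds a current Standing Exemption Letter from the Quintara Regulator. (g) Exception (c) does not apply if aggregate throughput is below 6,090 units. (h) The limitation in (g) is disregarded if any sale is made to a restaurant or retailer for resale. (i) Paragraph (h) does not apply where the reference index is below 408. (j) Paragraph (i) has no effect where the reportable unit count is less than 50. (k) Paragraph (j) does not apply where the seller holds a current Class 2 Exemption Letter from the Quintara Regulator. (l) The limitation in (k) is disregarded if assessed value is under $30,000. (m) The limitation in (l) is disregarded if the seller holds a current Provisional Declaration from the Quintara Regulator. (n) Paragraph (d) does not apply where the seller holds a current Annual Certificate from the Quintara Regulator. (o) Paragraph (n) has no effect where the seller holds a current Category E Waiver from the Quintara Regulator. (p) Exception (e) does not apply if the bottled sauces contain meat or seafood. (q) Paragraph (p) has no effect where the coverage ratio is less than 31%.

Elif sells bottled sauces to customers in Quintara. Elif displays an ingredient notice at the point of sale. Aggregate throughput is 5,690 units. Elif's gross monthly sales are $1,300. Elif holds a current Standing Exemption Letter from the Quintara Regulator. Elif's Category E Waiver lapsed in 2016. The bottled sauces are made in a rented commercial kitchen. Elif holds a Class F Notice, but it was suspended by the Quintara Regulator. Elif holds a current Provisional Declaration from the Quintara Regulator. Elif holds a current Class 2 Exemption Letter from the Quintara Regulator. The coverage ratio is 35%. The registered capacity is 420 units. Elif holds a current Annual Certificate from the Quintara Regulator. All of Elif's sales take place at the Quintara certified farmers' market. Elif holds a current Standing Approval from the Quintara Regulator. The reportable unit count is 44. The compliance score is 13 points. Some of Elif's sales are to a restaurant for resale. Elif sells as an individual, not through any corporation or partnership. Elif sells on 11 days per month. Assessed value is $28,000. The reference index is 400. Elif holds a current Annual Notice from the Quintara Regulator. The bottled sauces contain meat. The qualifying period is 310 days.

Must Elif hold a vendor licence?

Exception (a) fails — the Class F Notice is not current.
Exception (b) fails — the registered capacity is 420 units, short of 430 units.
All of (c)'s requirements are met (all sales are at a certified farmers' market; a current Annual Notice is held; the seller is a natural person). But: (g) is triggered — aggregate throughput is 5,690 units, below the 6,090 units limit. (h) is triggered (some sales are to a restaurant for resale), but is itself disapplied by (i): (i) operates against (h): the reference index is 400, below the 408 limit. (j) would limit (i) — the reportable unit count is 44, less than the 50 limit — but (k) sets (j) aside: (k) operates against (j): a current Class 2 Exemption Letter is held. (l) would limit (k) — assessed value is $28,000, under the $30,000 limit — but (m) sets (l) aside: (m) is triggered — a current Provisional Declaration is held. (c) is therefore removed.
All of (d)'s requirements are met (a current Standing Approval is held; the number of selling days per month is 11, less than the 12 limit; gross monthly sales are $1,300, less than the $1,400 limit). However, paragraphs (n)–(o) must be considered: (n) operates against (d): a current Annual Certificate is held. (o), which would lift (n), is not engaged — the Category E Waiver is not current. So (d) is unavailable.
Exception (e) requires that the bottled sauces are produced in the seller's home kitchen; but the bottled sauces are made in a commercial kitchen, not a home kitchen, so (e) is unavailable.
None of the exceptions is available; § 83 applies in full.

Yes — Elif must hold a vendor licence.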